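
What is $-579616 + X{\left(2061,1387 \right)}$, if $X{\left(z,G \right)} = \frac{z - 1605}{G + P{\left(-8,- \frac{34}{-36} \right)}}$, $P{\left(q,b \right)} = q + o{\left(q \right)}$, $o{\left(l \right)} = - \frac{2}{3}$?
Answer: $- \frac{2396710792}{4135} \approx -5.7962 \cdot 10^{5}$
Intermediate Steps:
$o{\left(l \right)} = - \frac{2}{3}$ ($o{\left(l \right)} = \left(-2\right) \frac{1}{3} = - \frac{2}{3}$)
$P{\left(q,b \right)} = - \frac{2}{3} + q$ ($P{\left(q,b \right)} = q - \frac{2}{3} = - \frac{2}{3} + q$)
$X{\left(z,G \right)} = \frac{-1605 + z}{- \frac{26}{3} + G}$ ($X{\left(z,G \right)} = \frac{z - 1605}{G - \frac{26}{3}} = \frac{-1605 + z}{G - \frac{26}{3}} = \frac{-1605 + z}{- \frac{26}{3} + G}$)
$-579616 + X{\left(2061,1387 \right)} = -579616 + \frac{3 \left(-1605 + 2061\right)}{-26 + 3 \cdot 1387} = -579616 + 3 \frac{1}{-26 + 4161} \cdot 456 = -579616 + 3 \cdot \frac{1}{4135} \cdot 456 = -579616 + \frac{1368}{4135} = - \frac{2396710792}{4135}$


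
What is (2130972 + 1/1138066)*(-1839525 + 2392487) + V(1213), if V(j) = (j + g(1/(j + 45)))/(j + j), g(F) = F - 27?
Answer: 2046359450269707772506081/1736636364964 ≈ 1.1783e+12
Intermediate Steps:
g(F) = -27 + F
V(j) = (-27 + j + 1/(45 + j))/(2*j) (V(j) = (j + (-27 + 1/(j + 45)))/(j + j) = (j + (-27 + 1/(45 + j)))/((2*j)) = (-27 + j + 1/(45 + j))*(1/(2*j)) = (-27 + j + 1/(45 + j))/(2*j))
(2130972 + 1/1138066)*(-1839525 + 2392487) + V(1213) = (2130972 + 1/1138066)*(-1839525 + 2392487) + (½)*(1 + (-27 + 1213)*(45 + 1213))/(1213*(45 + 1213)) = (2130972 + 1/1138066)*552962 + (½)*(1/1213)*(1 + 1186*1258)/1258 = (2425186780153/1138066)*552962 + (½)*(1/1213)*(1/1258)*(1 + 1491988) = 670518066163481593/569033 + (½)*(1/1213)*(1/1258)*1491989 = 670518066163481593/569033 + 1491989/3051908 = 2046359450269707772506081/1736636364964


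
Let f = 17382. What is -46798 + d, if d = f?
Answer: -29416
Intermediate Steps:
d = 17382
-46798 + d = -46798 + 17382 = -29416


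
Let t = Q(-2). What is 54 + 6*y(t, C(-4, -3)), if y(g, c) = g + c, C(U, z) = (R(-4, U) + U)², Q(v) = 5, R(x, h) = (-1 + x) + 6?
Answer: 138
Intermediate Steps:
R(x, h) = 5 + x
C(U, z) = (1 + U)² (C(U, z) = ((5 - 4) + U)² = (1 + U)²)
t = 5
y(g, c) = c + g
54 + 6*y(t, C(-4, -3)) = 54 + 6*((1 - 4)² + 5) = 54 + 6*((-3)² + 5) = 54 + 6*(9 + 5) = 54 + 6*14 = 54 + 84 = 138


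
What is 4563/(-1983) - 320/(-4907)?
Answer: -7252027/3243527 ≈ -2.2358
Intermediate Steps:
4563/(-1983) - 320/(-4907) = 4563*(-1/1983) - 320*(-1/4907) = -1521/661 + 320/4907 = -7252027/3243527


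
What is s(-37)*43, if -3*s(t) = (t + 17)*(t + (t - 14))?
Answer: -75680/3 ≈ -25227.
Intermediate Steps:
s(t) = -(-14 + 2*t)*(17 + t)/3 (s(t) = -(t + 17)*(t + (t - 14))/3 = -(17 + t)*(t + (-14 + t))/3 = -(17 + t)*(-14 + 2*t)/3 = -(-14 + 2*t)*(17 + t)/3)
s(-37)*43 = (238/3 - 20/3*(-37) - ⅔*(-37)²)*43 = (238/3 + 740/3 - ⅔*1369)*43 = (238/3 + 740/3 - 2738/3)*43 = -1760/3*43 = -75680/3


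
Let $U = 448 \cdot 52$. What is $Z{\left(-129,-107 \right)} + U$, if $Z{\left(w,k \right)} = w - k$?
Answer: $23274$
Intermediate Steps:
$U = 23296$
$Z{\left(-129,-107 \right)} + U = \left(-129 - -107\right) + 23296 = \left(-129 + 107\right) + 23296 = -22 + 23296 = 23274$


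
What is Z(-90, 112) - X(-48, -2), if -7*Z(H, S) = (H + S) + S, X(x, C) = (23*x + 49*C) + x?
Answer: 8616/7 ≈ 1230.9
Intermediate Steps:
X(x, C) = 24*x + 49*C
Z(H, S) = -2*S/7 - H/7 (Z(H, S) = -((H + S) + S)/7 = -(H + 2*S)/7 = -2*S/7 - H/7)
Z(-90, 112) - X(-48, -2) = (-2/7*112 - ⅐*(-90)) - (24*(-48) + 49*(-2)) = (-32 + 90/7) - (-1152 - 98) = -134/7 - 1*(-1250) = -134/7 + 1250 = 8616/7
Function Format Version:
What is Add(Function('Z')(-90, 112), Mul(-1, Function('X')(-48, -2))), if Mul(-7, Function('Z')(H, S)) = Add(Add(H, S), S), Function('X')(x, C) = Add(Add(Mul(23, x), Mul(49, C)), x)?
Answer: Rational(8616, 7) ≈ 1230.9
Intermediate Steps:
Function('X')(x, C) = Add(Mul(24, x), Mul(49, C))
Function('Z')(H, S) = Add(Mul(Rational(-2, 7), S), Mul(Rational(-1, 7), H)) (Function('Z')(H, S) = Mul(Rational(-1, 7), Add(Add(H, S), S)) = Mul(Rational(-1, 7), Add(H, Mul(2, S))) = Add(Mul(Rational(-2, 7), S), Mul(Rational(-1, 7), H)))
Add(Function('Z')(-90, 112), Mul(-1, Function('X')(-48, -2))) = Add(Add(Mul(Rational(-2, 7), 112), Mul(Rational(-1, 7), -90)), Mul(-1, Add(Mul(24, -48), Mul(49, -2)))) = Add(Add(-32, Rational(90, 7)), Mul(-1, Add(-1152, -98))) = Add(Rational(-134, 7), Mul(-1, -1250)) = Add(Rational(-134, 7), 1250) = Rational(8616, 7)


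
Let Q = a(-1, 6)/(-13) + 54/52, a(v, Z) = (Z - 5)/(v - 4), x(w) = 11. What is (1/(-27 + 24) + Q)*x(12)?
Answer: 3091/390 ≈ 7.9256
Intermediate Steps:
a(v, Z) = (-5 + Z)/(-4 + v)
Q = 137/130 (Q = ((-5 + 6)/(-4 - 1))/(-13) + 54/52 = (1/(-5))*(-1/13) + 54*(1/52) = -1/5*1*(-1/13) + 27/26 = -1/5*(-1/13) + 27/26 = 1/65 + 27/26 = 137/130 ≈ 1.0538)
(1/(-27 + 24) + Q)*x(12) = (1/(-27 + 24) + 137/130)*11 = (1/(-3) + 137/130)*11 = (-1/3 + 137/130)*11 = (281/390)*11 = 3091/390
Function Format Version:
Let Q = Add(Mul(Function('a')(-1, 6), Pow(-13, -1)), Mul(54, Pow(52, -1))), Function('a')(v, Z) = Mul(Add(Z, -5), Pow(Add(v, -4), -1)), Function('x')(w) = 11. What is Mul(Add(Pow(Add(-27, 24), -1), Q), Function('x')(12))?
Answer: Rational(3091, 390) ≈ 7.9256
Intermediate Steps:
Function('a')(v, Z) = Mul(Pow(Add(-4, v), -1), Add(-5, Z)) (Function('a')(v, Z) = Mul(Add(-5, Z), Pow(Add(-4, v), -1)) = Mul(Pow(Add(-4, v), -1), Add(-5, Z)))
Q = Rational(137, 130) (Q = Add(Mul(Mul(Pow(Add(-4, -1), -1), Add(-5, 6)), Pow(-13, -1)), Mul(54, Pow(52, -1))) = Add(Mul(Mul(Pow(-5, -1), 1), Rational(-1, 13)), Mul(54, Rational(1, 52))) = Add(Mul(Mul(Rational(-1, 5), 1), Rational(-1, 13)), Rational(27, 26)) = Add(Mul(Rational(-1, 5), Rational(-1, 13)), Rational(27, 26)) = Add(Rational(1, 65), Rational(27, 26)) = Rational(137, 130) ≈ 1.0538)
Mul(Add(Pow(Add(-27, 24), -1), Q), Function('x')(12)) = Mul(Add(Pow(Add(-27, 24), -1), Rational(137, 130)), 11) = Mul(Add(Pow(-3, -1), Rational(137, 130)), 11) = Mul(Add(Rational(-1, 3), Rational(137, 130)), 11) = Mul(Rational(281, 390), 11) = Rational(3091, 390)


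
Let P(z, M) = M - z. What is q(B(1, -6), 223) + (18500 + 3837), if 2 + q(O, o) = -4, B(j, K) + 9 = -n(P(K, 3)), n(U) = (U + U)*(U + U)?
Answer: 22331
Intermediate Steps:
n(U) = 4*U**2 (n(U) = (2*U)*(2*U) = 4*U**2)
B(j, K) = -9 - 4*(3 - K)**2
q(O, o) = -6 (q(O, o) = -2 - 4 = -6)
q(B(1, -6), 223) + (18500 + 3837) = -6 + (18500 + 3837) = -6 + 22337 = 22331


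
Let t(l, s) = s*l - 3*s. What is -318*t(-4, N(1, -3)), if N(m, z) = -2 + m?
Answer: -2226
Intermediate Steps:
t(l, s) = -3*s + l*s (t(l, s) = l*s - 3*s = -3*s + l*s)
-318*t(-4, N(1, -3)) = -318*(-2 + 1)*(-3 - 4) = -(-318)*(-7) = -318*7 = -2226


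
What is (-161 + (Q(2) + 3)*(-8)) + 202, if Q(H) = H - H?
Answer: 17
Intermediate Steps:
Q(H) = 0
(-161 + (Q(2) + 3)*(-8)) + 202 = (-161 + (0 + 3)*(-8)) + 202 = (-161 + 3*(-8)) + 202 = (-161 - 24) + 202 = -185 + 202 = 17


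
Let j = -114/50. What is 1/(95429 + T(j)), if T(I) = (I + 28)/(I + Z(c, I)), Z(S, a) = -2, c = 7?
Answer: 107/10210260 ≈ 1.0480e-5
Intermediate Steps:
j = -57/25 (j = -114*1/50 = -57/25 ≈ -2.2800)
T(I) = (28 + I)/(-2 + I) (T(I) = (I + 28)/(I - 2) = (28 + I)/(-2 + I))
1/(95429 + T(j)) = 1/(95429 + (28 - 57/25)/(-2 - 57/25)) = 1/(95429 + (643/25)/(-107/25)) = 1/(95429 - 25/107*643/25) = 1/(95429 - 643/107) = 1/(10210260/107) = 107/10210260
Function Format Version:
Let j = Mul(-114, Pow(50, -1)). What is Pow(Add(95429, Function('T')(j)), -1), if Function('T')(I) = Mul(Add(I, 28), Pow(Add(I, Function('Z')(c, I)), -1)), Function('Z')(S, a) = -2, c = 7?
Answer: Rational(107, 10210260) ≈ 1.0480e-5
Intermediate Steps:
j = Rational(-57, 25) (j = Mul(-114, Rational(1, 50)) = Rational(-57, 25) ≈ -2.2800)
Function('T')(I) = Mul(Pow(Add(-2, I), -1), Add(28, I)) (Function('T')(I) = Mul(Add(I, 28), Pow(Add(I, -2), -1)) = Mul(Add(28, I), Pow(Add(-2, I), -1)) = Mul(Pow(Add(-2, I), -1), Add(28, I)))
Pow(Add(95429, Function('T')(j)), -1) = Pow(Add(95429, Mul(Pow(Add(-2, Rational(-57, 25)), -1), Add(28, Rational(-57, 25)))), -1) = Pow(Add(95429, Mul(Pow(Rational(-107, 25), -1), Rational(643, 25))), -1) = Pow(Add(95429, Mul(Rational(-25, 107), Rational(643, 25))), -1) = Pow(Add(95429, Rational(-643, 107)), -1) = Pow(Rational(10210260, 107), -1) = Rational(107, 10210260)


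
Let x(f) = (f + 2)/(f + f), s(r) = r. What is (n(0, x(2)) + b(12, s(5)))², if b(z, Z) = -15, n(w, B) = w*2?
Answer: 225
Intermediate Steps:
x(f) = (2 + f)/(2*f) (x(f) = (2 + f)/((2*f)) = (2 + f)*(1/(2*f)) = (2 + f)/(2*f))
n(w, B) = 2*w
(n(0, x(2)) + b(12, s(5)))² = (2*0 - 15)² = (0 - 15)² = (-15)² = 225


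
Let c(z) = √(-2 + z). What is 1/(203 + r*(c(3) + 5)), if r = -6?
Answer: 1/167 ≈ 0.0059880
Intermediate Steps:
1/(203 + r*(c(3) + 5)) = 1/(203 - 6*(√(-2 + 3) + 5)) = 1/(203 - 6*(√1 + 5)) = 1/(203 - 6*(1 + 5)) = 1/(203 - 6*6) = 1/(203 - 36) = 1/167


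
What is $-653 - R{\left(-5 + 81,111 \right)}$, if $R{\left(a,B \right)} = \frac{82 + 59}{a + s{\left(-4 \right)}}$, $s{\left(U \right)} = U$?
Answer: $- \frac{15719}{24} \approx -654.96$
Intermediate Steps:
$R{\left(a,B \right)} = \frac{141}{-4 + a}$ ($R{\left(a,B \right)} = \frac{82 + 59}{a - 4} = \frac{141}{-4 + a}$)
$-653 - R{\left(-5 + 81,111 \right)} = -653 - \frac{141}{-4 + \left(-5 + 81\right)} = -653 - \frac{141}{-4 + 76} = -653 - \frac{141}{72} = -653 - 141 \cdot \frac{1}{72} = -653 - \frac{47}{24} = - \frac{15719}{24}$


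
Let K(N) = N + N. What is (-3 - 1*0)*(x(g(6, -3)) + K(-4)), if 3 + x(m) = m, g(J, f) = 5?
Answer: 18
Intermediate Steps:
x(m) = -3 + m
K(N) = 2*N
(-3 - 1*0)*(x(g(6, -3)) + K(-4)) = (-3 - 1*0)*((-3 + 5) + 2*(-4)) = (-3 + 0)*(2 - 8) = -3*(-6) = 18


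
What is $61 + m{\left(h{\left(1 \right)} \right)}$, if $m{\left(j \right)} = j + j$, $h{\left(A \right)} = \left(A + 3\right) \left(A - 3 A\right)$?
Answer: $45$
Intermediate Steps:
$h{\left(A \right)} = - 2 A \left(3 + A\right)$ ($h{\left(A \right)} = \left(3 + A\right) \left(- 2 A\right) = - 2 A \left(3 + A\right)$)
$m{\left(j \right)} = 2 j$
$61 + m{\left(h{\left(1 \right)} \right)} = 61 + 2 \left(\left(-2\right) 1 \left(3 + 1\right)\right) = 61 + 2 \left(\left(-2\right) 1 \cdot 4\right) = 61 + 2 \left(-8\right) = 61 - 16 = 45$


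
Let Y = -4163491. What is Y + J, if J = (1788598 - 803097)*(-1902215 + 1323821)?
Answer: -570012028885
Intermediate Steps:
J = -570007865394 (J = 985501*(-578394) = -570007865394)
Y + J = -4163491 - 570007865394 = -570012028885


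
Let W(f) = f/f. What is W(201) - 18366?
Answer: -18365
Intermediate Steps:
W(f) = 1
W(201) - 18366 = 1 - 18366 = -18365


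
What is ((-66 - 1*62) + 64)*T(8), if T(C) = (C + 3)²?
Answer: -7744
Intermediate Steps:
T(C) = (3 + C)²
((-66 - 1*62) + 64)*T(8) = ((-66 - 1*62) + 64)*(3 + 8)² = ((-66 - 62) + 64)*11² = (-128 + 64)*121 = -64*121 = -7744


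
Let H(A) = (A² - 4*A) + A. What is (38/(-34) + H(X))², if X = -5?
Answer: 436921/289 ≈ 1511.8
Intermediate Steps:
H(A) = A² - 3*A
(38/(-34) + H(X))² = (38/(-34) - 5*(-3 - 5))² = (38*(-1/34) - 5*(-8))² = (-19/17 + 40)² = (661/17)² = 436921/289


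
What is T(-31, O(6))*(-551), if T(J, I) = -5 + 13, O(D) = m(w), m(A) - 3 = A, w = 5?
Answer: -4408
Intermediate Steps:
m(A) = 3 + A
O(D) = 8 (O(D) = 3 + 5 = 8)
T(J, I) = 8
T(-31, O(6))*(-551) = 8*(-551) = -4408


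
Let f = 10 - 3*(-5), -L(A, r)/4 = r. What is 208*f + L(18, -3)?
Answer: 5212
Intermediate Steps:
L(A, r) = -4*r
f = 25 (f = 10 + 15 = 25)
208*f + L(18, -3) = 208*25 - 4*(-3) = 5200 + 12 = 5212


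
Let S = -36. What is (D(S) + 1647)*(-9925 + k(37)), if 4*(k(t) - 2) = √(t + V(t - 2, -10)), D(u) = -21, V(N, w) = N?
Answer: -16134798 + 2439*√2 ≈ -1.6131e+7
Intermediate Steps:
k(t) = 2 + √(-2 + 2*t)/4 (k(t) = 2 + √(t + (t - 2))/4 = 2 + √(t + (-2 + t))/4 = 2 + √(-2 + 2*t)/4)
(D(S) + 1647)*(-9925 + k(37)) = (-21 + 1647)*(-9925 + (2 + √(-2 + 2*37)/4)) = 1626*(-9925 + (2 + √(-2 + 74)/4)) = 1626*(-9925 + (2 + √72/4)) = 1626*(-9925 + (2 + (6*√2)/4)) = 1626*(-9925 + (2 + 3*√2/2)) = 1626*(-9923 + 3*√2/2) = -16134798 + 2439*√2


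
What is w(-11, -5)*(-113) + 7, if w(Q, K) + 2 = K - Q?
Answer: -445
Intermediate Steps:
w(Q, K) = -2 + K - Q (w(Q, K) = -2 + (K - Q) = -2 + K - Q)
w(-11, -5)*(-113) + 7 = (-2 - 5 - 1*(-11))*(-113) + 7 = (-2 - 5 + 11)*(-113) + 7 = 4*(-113) + 7 = -452 + 7 = -445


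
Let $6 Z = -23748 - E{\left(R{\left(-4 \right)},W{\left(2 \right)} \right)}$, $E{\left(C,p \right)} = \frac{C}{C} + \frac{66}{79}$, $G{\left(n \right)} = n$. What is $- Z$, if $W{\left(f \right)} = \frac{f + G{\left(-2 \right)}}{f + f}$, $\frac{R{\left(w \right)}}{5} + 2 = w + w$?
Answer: $\frac{1876237}{474} \approx 3958.3$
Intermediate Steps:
$R{\left(w \right)} = -10 + 10 w$ ($R{\left(w \right)} = -10 + 5 \left(w + w\right) = -10 + 5 \cdot 2 w = -10 + 10 w$)
$W{\left(f \right)} = \frac{-2 + f}{2 f}$ ($W{\left(f \right)} = \frac{f - 2}{f + f} = \frac{-2 + f}{2 f}$)
$E{\left(C,p \right)} = \frac{145}{79}$ ($E{\left(C,p \right)} = 1 + 66 \cdot \frac{1}{79} = 1 + \frac{66}{79} = \frac{145}{79}$)
$Z = - \frac{1876237}{474}$ ($Z = \frac{-23748 - \frac{145}{79}}{6} = \frac{1}{6} \left(- \frac{1876237}{79}\right) = - \frac{1876237}{474} \approx -3958.3$)
$- Z = \left(-1\right) \left(- \frac{1876237}{474}\right) = \frac{1876237}{474}$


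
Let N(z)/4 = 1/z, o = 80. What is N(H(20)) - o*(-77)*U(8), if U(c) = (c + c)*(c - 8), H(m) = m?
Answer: ⅕ ≈ 0.20000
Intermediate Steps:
U(c) = 2*c*(-8 + c) (U(c) = (2*c)*(-8 + c) = 2*c*(-8 + c))
N(z) = 4/z
N(H(20)) - o*(-77)*U(8) = 4/20 - 80*(-77)*2*8*(-8 + 8) = 4*(1/20) - (-6160)*2*8*0 = ⅕ - (-6160)*0 = ⅕ - 1*0 = ⅕ + 0 = ⅕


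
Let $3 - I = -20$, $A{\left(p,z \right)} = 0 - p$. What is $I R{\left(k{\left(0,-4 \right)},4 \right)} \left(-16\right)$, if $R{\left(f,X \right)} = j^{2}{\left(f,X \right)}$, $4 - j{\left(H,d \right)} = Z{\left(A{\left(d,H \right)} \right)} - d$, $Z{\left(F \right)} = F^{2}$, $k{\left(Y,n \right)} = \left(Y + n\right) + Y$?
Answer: $-23552$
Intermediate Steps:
$A{\left(p,z \right)} = - p$
$k{\left(Y,n \right)} = n + 2 Y$
$I = 23$ ($I = 3 - -20 = 3 + 20 = 23$)
$j{\left(H,d \right)} = 4 + d - d^{2}$ ($j{\left(H,d \right)} = 4 - \left(\left(- d\right)^{2} - d\right) = 4 - \left(d^{2} - d\right) = 4 + d - d^{2}$)
$R{\left(f,X \right)} = \left(4 + X - X^{2}\right)^{2}$
$I R{\left(k{\left(0,-4 \right)},4 \right)} \left(-16\right) = 23 \left(4 + 4 - 4^{2}\right)^{2} \left(-16\right) = 23 \left(4 + 4 - 16\right)^{2} \left(-16\right) = 23 \left(-8\right)^{2} \left(-16\right) = 23 \cdot 64 \left(-16\right) = 1472 \left(-16\right) = -23552$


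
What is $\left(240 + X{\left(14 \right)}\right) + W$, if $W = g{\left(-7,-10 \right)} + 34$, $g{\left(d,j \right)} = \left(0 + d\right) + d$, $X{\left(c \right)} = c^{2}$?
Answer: $456$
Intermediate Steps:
$g{\left(d,j \right)} = 2 d$ ($g{\left(d,j \right)} = d + d = 2 d$)
$W = 20$ ($W = 2 \left(-7\right) + 34 = -14 + 34 = 20$)
$\left(240 + X{\left(14 \right)}\right) + W = \left(240 + 14^{2}\right) + 20 = \left(240 + 196\right) + 20 = 436 + 20 = 456$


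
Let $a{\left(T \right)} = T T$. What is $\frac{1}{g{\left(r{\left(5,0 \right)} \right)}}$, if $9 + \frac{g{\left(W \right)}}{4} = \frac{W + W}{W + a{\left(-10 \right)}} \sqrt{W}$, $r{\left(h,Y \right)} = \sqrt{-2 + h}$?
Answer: $\frac{100 + \sqrt{3}}{4 \left(-900 - 9 \sqrt{3} + 2 \cdot 3^{\frac{3}{4}}\right)} \approx -0.027917$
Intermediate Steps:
$a{\left(T \right)} = T^{2}$
$g{\left(W \right)} = -36 + \frac{8 W^{\frac{3}{2}}}{100 + W}$ ($g{\left(W \right)} = -36 + 4 \frac{W + W}{W + \left(-10\right)^{2}} \sqrt{W} = -36 + 4 \frac{2 W}{W + 100} \sqrt{W} = -36 + 4 \frac{2 W}{100 + W} \sqrt{W} = -36 + 4 \frac{2 W^{\frac{3}{2}}}{100 + W} = -36 + \frac{8 W^{\frac{3}{2}}}{100 + W}$)
$\frac{1}{g{\left(r{\left(5,0 \right)} \right)}} = \frac{1}{4 \frac{1}{100 + \sqrt{-2 + 5}} \left(-900 - 9 \sqrt{-2 + 5} + 2 \left(\sqrt{-2 + 5}\right)^{\frac{3}{2}}\right)} = \frac{1}{4 \frac{1}{100 + \sqrt{3}} \left(-900 - 9 \sqrt{3} + 2 \left(\sqrt{3}\right)^{\frac{3}{2}}\right)} = \frac{1}{4 \frac{1}{100 + \sqrt{3}} \left(-900 - 9 \sqrt{3} + 2 \cdot 3^{\frac{3}{4}}\right)} = \frac{100 + \sqrt{3}}{4 \left(-900 - 9 \sqrt{3} + 2 \cdot 3^{\frac{3}{4}}\right)}$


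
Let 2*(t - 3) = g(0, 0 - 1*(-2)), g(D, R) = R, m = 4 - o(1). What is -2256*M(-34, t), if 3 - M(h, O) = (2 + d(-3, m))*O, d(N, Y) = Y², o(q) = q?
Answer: 92496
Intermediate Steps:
m = 3 (m = 4 - 1*1 = 4 - 1 = 3)
t = 4 (t = 3 + (0 - 1*(-2))/2 = 3 + (0 + 2)/2 = 3 + (½)*2 = 3 + 1 = 4)
M(h, O) = 3 - 11*O (M(h, O) = 3 - (2 + 3²)*O = 3 - (2 + 9)*O = 3 - 11*O)
-2256*M(-34, t) = -2256*(3 - 11*4) = -2256*(3 - 44) = -2256*(-41) = 92496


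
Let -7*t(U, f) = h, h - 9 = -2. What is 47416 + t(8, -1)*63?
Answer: 47353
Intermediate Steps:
h = 7 (h = 9 - 2 = 7)
t(U, f) = -1 (t(U, f) = -1/7*7 = -1)
47416 + t(8, -1)*63 = 47416 - 1*63 = 47416 - 63 = 47353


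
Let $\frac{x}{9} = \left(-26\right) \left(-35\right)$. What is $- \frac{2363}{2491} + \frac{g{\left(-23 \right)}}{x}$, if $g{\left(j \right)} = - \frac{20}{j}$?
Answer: $- \frac{44506849}{46922967} \approx -0.94851$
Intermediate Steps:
$x = 8190$ ($x = 9 \left(\left(-26\right) \left(-35\right)\right) = 9 \cdot 910 = 8190$)
$- \frac{2363}{2491} + \frac{g{\left(-23 \right)}}{x} = - \frac{2363}{2491} + \frac{\left(-20\right) \frac{1}{-23}}{8190} = \left(-2363\right) \frac{1}{2491} + \left(-20\right) \left(- \frac{1}{23}\right) \frac{1}{8190} = - \frac{2363}{2491} + \frac{20}{23} \cdot \frac{1}{8190} = - \frac{2363}{2491} + \frac{2}{18837} = - \frac{44506849}{46922967}$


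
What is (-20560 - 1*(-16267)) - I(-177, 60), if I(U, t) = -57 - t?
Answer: -4176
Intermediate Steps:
(-20560 - 1*(-16267)) - I(-177, 60) = (-20560 - 1*(-16267)) - (-57 - 1*60) = (-20560 + 16267) - (-57 - 60) = -4293 - 1*(-117) = -4293 + 117 = -4176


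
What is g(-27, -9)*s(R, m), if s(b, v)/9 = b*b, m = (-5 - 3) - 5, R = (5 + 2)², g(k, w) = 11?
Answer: 237699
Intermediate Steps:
R = 49 (R = 7² = 49)
m = -13 (m = -8 - 5 = -13)
s(b, v) = 9*b² (s(b, v) = 9*(b*b) = 9*b²)
g(-27, -9)*s(R, m) = 11*(9*49²) = 11*(9*2401) = 11*21609 = 237699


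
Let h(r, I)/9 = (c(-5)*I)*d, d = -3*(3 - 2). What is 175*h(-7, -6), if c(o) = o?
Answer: -141750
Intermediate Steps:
d = -3 (d = -3*1 = -3)
h(r, I) = 135*I (h(r, I) = 9*(-5*I*(-3)) = 9*(15*I) = 135*I)
175*h(-7, -6) = 175*(135*(-6)) = 175*(-810) = -141750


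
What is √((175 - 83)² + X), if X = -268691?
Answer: I*√260227 ≈ 510.12*I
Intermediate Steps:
√((175 - 83)² + X) = √((175 - 83)² - 268691) = √(92² - 268691) = √(8464 - 268691) = √(-260227) = I*√260227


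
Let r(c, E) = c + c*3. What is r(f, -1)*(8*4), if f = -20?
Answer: -2560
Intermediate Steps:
r(c, E) = 4*c (r(c, E) = c + 3*c = 4*c)
r(f, -1)*(8*4) = (4*(-20))*(8*4) = -80*32 = -2560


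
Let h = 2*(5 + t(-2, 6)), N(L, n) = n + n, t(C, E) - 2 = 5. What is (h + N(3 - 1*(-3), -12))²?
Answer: 0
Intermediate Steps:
t(C, E) = 7 (t(C, E) = 2 + 5 = 7)
N(L, n) = 2*n
h = 24 (h = 2*(5 + 7) = 2*12 = 24)
(h + N(3 - 1*(-3), -12))² = (24 + 2*(-12))² = (24 - 24)² = 0² = 0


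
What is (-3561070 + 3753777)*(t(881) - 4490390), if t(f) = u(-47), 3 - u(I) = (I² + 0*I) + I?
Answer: -865745640143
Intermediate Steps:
u(I) = 3 - I - I² (u(I) = 3 - ((I² + 0*I) + I) = 3 - ((I² + 0) + I) = 3 - (I² + I) = 3 - (I + I²) = 3 + (-I - I²) = 3 - I - I²)
t(f) = -2159 (t(f) = 3 - 1*(-47) - 1*(-47)² = 3 + 47 - 1*2209 = 3 + 47 - 2209 = -2159)
(-3561070 + 3753777)*(t(881) - 4490390) = (-3561070 + 3753777)*(-2159 - 4490390) = 192707*(-4492549) = -865745640143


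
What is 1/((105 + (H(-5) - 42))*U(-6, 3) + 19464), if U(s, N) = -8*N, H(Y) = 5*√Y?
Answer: 187/3357774 + 5*I*√5/13431096 ≈ 5.5692e-5 + 8.3242e-7*I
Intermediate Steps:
1/((105 + (H(-5) - 42))*U(-6, 3) + 19464) = 1/((105 + (5*√(-5) - 42))*(-8*3) + 19464) = 1/((105 + (5*(I*√5) - 42))*(-24) + 19464) = 1/((105 + (5*I*√5 - 42))*(-24) + 19464) = 1/((105 + (-42 + 5*I*√5))*(-24) + 19464) = 1/((63 + 5*I*√5)*(-24) + 19464) = 1/((-1512 - 120*I*√5) + 19464) = 1/(17952 - 120*I*√5)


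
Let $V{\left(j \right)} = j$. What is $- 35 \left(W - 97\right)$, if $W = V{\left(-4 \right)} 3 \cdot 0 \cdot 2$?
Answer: $3395$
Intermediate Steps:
$W = 0$ ($W = - 4 \cdot 3 \cdot 0 \cdot 2 = - 4 \cdot 0 \cdot 2 = \left(-4\right) 0 = 0$)
$- 35 \left(W - 97\right) = - 35 \left(0 - 97\right) = \left(-35\right) \left(-97\right) = 3395$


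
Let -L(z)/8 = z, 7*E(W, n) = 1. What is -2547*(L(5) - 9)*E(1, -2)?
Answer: 17829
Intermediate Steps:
E(W, n) = ⅐ (E(W, n) = (⅐)*1 = ⅐)
L(z) = -8*z
-2547*(L(5) - 9)*E(1, -2) = -2547*(-8*5 - 9)/7 = -2547*(-40 - 9)/7 = -(-124803)/7 = -2547*(-7) = 17829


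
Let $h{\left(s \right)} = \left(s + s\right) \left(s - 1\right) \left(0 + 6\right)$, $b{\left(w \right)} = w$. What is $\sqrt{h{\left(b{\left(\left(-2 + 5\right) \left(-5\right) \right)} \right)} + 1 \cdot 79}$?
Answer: $\sqrt{2959} \approx 54.397$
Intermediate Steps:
$h{\left(s \right)} = 12 s \left(-1 + s\right)$ ($h{\left(s \right)} = 2 s \left(-1 + s\right) 6 = 12 s \left(-1 + s\right)$)
$\sqrt{h{\left(b{\left(\left(-2 + 5\right) \left(-5\right) \right)} \right)} + 1 \cdot 79} = \sqrt{12 \left(-2 + 5\right) \left(-5\right) \left(-1 + \left(-2 + 5\right) \left(-5\right)\right) + 1 \cdot 79} = \sqrt{12 \cdot 3 \left(-5\right) \left(-1 + 3 \left(-5\right)\right) + 79} = \sqrt{12 \left(-15\right) \left(-1 - 15\right) + 79} = \sqrt{12 \left(-15\right) \left(-16\right) + 79} = \sqrt{2880 + 79} = \sqrt{2959}$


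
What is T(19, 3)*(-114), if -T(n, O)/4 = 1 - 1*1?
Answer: 0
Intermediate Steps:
T(n, O) = 0 (T(n, O) = -4*(1 - 1*1) = -4*(1 - 1) = -4*0 = 0)
T(19, 3)*(-114) = 0*(-114) = 0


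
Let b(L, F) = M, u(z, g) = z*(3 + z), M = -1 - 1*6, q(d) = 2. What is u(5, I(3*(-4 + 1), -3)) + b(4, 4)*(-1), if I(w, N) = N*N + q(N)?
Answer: 47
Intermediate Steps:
M = -7 (M = -1 - 6 = -7)
I(w, N) = 2 + N² (I(w, N) = N*N + 2 = N² + 2 = 2 + N²)
b(L, F) = -7
u(5, I(3*(-4 + 1), -3)) + b(4, 4)*(-1) = 5*(3 + 5) - 7*(-1) = 5*8 + 7 = 40 + 7 = 47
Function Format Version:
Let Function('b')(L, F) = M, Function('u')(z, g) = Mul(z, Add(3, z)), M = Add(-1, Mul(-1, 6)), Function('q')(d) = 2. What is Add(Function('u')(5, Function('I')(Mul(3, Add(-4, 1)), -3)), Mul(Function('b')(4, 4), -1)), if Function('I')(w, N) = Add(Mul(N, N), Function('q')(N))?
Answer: 47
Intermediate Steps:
M = -7 (M = Add(-1, -6) = -7)
Function('I')(w, N) = Add(2, Pow(N, 2)) (Function('I')(w, N) = Add(Mul(N, N), 2) = Add(Pow(N, 2), 2) = Add(2, Pow(N, 2)))
Function('b')(L, F) = -7
Add(Function('u')(5, Function('I')(Mul(3, Add(-4, 1)), -3)), Mul(Function('b')(4, 4), -1)) = Add(Mul(5, Add(3, 5)), Mul(-7, -1)) = Add(Mul(5, 8), 7) = Add(40, 7) = 47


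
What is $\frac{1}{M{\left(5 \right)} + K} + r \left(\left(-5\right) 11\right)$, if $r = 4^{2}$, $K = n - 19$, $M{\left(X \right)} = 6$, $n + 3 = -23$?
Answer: $- \frac{34321}{39} \approx -880.03$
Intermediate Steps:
$n = -26$ ($n = -3 - 23 = -26$)
$K = -45$ ($K = -26 - 19 = -45$)
$r = 16$
$\frac{1}{M{\left(5 \right)} + K} + r \left(\left(-5\right) 11\right) = \frac{1}{6 - 45} + 16 \left(\left(-5\right) 11\right) = \frac{1}{-39} + 16 \left(-55\right) = - \frac{1}{39} - 880 = - \frac{34321}{39}$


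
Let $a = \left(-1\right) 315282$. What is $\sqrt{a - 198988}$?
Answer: $i \sqrt{514270} \approx 717.13 i$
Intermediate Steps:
$a = -315282$
$\sqrt{a - 198988} = \sqrt{-315282 - 198988} = \sqrt{-514270} = i \sqrt{514270}$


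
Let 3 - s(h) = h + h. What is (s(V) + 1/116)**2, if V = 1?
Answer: 13689/13456 ≈ 1.0173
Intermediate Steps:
s(h) = 3 - 2*h (s(h) = 3 - (h + h) = 3 - 2*h)
(s(V) + 1/116)**2 = ((3 - 2*1) + 1/116)**2 = ((3 - 2) + 1/116)**2 = (1 + 1/116)**2 = (117/116)**2 = 13689/13456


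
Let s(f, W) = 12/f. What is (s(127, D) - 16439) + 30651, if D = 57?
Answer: 1804936/127 ≈ 14212.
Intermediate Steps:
(s(127, D) - 16439) + 30651 = (12/127 - 16439) + 30651 = -2087741/127 + 30651 = 1804936/127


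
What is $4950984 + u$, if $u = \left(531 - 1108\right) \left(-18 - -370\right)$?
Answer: $4747880$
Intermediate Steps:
$u = -203104$ ($u = - 577 \left(-18 + 370\right) = \left(-577\right) 352 = -203104$)
$4950984 + u = 4950984 - 203104 = 4747880$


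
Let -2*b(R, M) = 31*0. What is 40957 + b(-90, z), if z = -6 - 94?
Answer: 40957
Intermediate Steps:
z = -100
b(R, M) = 0 (b(R, M) = -31*0/2 = -½*0 = 0)
40957 + b(-90, z) = 40957 + 0 = 40957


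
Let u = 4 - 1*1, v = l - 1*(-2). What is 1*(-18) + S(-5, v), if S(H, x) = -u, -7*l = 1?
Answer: -21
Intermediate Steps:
l = -1/7 (l = -1/7*1 = -1/7 ≈ -0.14286)
v = 13/7 (v = -1/7 - 1*(-2) = -1/7 + 2 = 13/7 ≈ 1.8571)
u = 3 (u = 4 - 1 = 3)
S(H, x) = -3 (S(H, x) = -1*3 = -3)
1*(-18) + S(-5, v) = 1*(-18) - 3 = -18 - 3 = -21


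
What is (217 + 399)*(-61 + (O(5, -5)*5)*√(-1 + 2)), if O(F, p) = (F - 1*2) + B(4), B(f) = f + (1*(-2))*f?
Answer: -40656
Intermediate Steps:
B(f) = -f (B(f) = f - 2*f = -f)
O(F, p) = -6 + F (O(F, p) = (F - 1*2) - 1*4 = (F - 2) - 4 = (-2 + F) - 4 = -6 + F)
(217 + 399)*(-61 + (O(5, -5)*5)*√(-1 + 2)) = (217 + 399)*(-61 + ((-6 + 5)*5)*√(-1 + 2)) = 616*(-61 + (-1*5)*√1) = 616*(-61 - 5*1) = 616*(-61 - 5) = 616*(-66) = -40656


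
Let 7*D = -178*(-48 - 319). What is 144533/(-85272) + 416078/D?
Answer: 6287285783/146591544 ≈ 42.890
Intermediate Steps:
D = 65326/7 (D = (-178*(-48 - 319))/7 = (-178*(-367))/7 = (⅐)*65326 = 65326/7 ≈ 9332.3)
144533/(-85272) + 416078/D = 144533/(-85272) + 416078/(65326/7) = 144533*(-1/85272) + 416078*(7/65326) = -7607/4488 + 1456273/32663 = 6287285783/146591544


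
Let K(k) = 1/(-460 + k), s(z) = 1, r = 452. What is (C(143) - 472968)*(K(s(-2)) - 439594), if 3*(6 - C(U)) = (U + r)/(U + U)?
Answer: 81880147683931177/393822 ≈ 2.0791e+11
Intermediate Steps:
C(U) = 6 - (452 + U)/(6*U) (C(U) = 6 - (U + 452)/(3*(U + U)) = 6 - (452 + U)/(3*(2*U)) = 6 - (452 + U)*1/(2*U)/3 = 6 - (452 + U)/(6*U))
(C(143) - 472968)*(K(s(-2)) - 439594) = ((⅙)*(-452 + 35*143)/143 - 472968)*(1/(-460 + 1) - 439594) = ((⅙)*(1/143)*(-452 + 5005) - 472968)*(1/(-459) - 439594) = ((⅙)*(1/143)*4553 - 472968)*(-1/459 - 439594) = (4553/858 - 472968)*(-201773647/459) = -405801991/858*(-201773647/459) = 81880147683931177/393822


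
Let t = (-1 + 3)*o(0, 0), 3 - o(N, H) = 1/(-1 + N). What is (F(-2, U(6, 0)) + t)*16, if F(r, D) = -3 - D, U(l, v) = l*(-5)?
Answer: 560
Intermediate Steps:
U(l, v) = -5*l
o(N, H) = 3 - 1/(-1 + N)
t = 8 (t = (-1 + 3)*((-4 + 3*0)/(-1 + 0)) = 2*((-4 + 0)/(-1)) = 2*(-1*(-4)) = 2*4 = 8)
(F(-2, U(6, 0)) + t)*16 = ((-3 - (-5)*6) + 8)*16 = ((-3 - 1*(-30)) + 8)*16 = ((-3 + 30) + 8)*16 = (27 + 8)*16 = 35*16 = 560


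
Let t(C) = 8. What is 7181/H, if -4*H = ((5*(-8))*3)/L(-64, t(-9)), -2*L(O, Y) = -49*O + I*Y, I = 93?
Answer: -1393114/3 ≈ -4.6437e+5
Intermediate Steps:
L(O, Y) = -93*Y/2 + 49*O/2 (L(O, Y) = -(-49*O + 93*Y)/2 = -93*Y/2 + 49*O/2)
H = -3/194 (H = -(5*(-8))*3/(4*(-93/2*8 + (49/2)*(-64))) = -(-40*3)/(4*(-372 - 1568)) = -(-30)/(-1940) = -(-30)*(-1)/1940 = -1/4*6/97 = -3/194 ≈ -0.015464)
7181/H = 7181/(-3/194) = 7181*(-194/3) = -1393114/3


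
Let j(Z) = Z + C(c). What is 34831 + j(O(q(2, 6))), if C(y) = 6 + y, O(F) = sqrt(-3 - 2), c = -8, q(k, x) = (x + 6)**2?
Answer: 34829 + I*sqrt(5) ≈ 34829.0 + 2.2361*I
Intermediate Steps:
q(k, x) = (6 + x)**2
O(F) = I*sqrt(5) (O(F) = sqrt(-5) = I*sqrt(5))
j(Z) = -2 + Z (j(Z) = Z + (6 - 8) = Z - 2 = -2 + Z)
34831 + j(O(q(2, 6))) = 34831 + (-2 + I*sqrt(5)) = 34829 + I*sqrt(5)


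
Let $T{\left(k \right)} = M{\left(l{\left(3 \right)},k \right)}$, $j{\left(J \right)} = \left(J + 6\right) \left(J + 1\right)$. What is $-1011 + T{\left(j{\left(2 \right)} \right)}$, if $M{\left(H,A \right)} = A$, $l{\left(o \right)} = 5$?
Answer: $-987$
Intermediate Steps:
$j{\left(J \right)} = \left(1 + J\right) \left(6 + J\right)$ ($j{\left(J \right)} = \left(6 + J\right) \left(1 + J\right) = \left(1 + J\right) \left(6 + J\right)$)
$T{\left(k \right)} = k$
$-1011 + T{\left(j{\left(2 \right)} \right)} = -1011 + \left(6 + 2^{2} + 7 \cdot 2\right) = -1011 + \left(6 + 4 + 14\right) = -1011 + 24 = -987$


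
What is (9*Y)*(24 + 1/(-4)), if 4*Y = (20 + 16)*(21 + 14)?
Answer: 269325/4 ≈ 67331.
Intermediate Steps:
Y = 315 (Y = ((20 + 16)*(21 + 14))/4 = (36*35)/4 = (¼)*1260 = 315)
(9*Y)*(24 + 1/(-4)) = (9*315)*(24 + 1/(-4)) = 2835*(24 - ¼) = 2835*(95/4) = 269325/4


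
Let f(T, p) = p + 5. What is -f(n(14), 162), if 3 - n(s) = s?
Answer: -167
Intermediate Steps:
n(s) = 3 - s
f(T, p) = 5 + p
-f(n(14), 162) = -(5 + 162) = -1*167 = -167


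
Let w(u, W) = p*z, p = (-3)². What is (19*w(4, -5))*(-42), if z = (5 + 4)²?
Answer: -581742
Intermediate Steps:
p = 9
z = 81 (z = 9² = 81)
w(u, W) = 729 (w(u, W) = 9*81 = 729)
(19*w(4, -5))*(-42) = (19*729)*(-42) = 13851*(-42) = -581742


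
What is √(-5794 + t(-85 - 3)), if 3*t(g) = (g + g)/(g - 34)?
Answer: I*√194019162/183 ≈ 76.115*I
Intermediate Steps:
t(g) = 2*g/(3*(-34 + g)) (t(g) = ((g + g)/(g - 34))/3 = ((2*g)/(-34 + g))/3 = (2*g/(-34 + g))/3 = 2*g/(3*(-34 + g)))
√(-5794 + t(-85 - 3)) = √(-5794 + 2*(-85 - 3)/(3*(-34 + (-85 - 3)))) = √(-5794 + (⅔)*(-88)/(-34 - 88)) = √(-5794 + (⅔)*(-88)/(-122)) = √(-5794 + (⅔)*(-88)*(-1/122)) = √(-5794 + 88/183) = √(-1060214/183) = I*√194019162/183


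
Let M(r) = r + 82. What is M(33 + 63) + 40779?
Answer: 40957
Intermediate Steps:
M(r) = 82 + r
M(33 + 63) + 40779 = (82 + (33 + 63)) + 40779 = (82 + 96) + 40779 = 178 + 40779 = 40957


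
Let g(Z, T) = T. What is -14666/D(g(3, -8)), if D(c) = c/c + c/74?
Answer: -542642/33 ≈ -16444.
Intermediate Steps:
D(c) = 1 + c/74 (D(c) = 1 + c*(1/74) = 1 + c/74)
-14666/D(g(3, -8)) = -14666/(1 + (1/74)*(-8)) = -14666/(1 - 4/37) = -14666/33/37 = -14666*37/33 = -542642/33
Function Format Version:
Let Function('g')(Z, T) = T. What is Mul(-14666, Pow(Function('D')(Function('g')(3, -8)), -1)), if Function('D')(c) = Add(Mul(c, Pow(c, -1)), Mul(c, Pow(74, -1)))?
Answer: Rational(-542642, 33) ≈ -16444.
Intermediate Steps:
Function('D')(c) = Add(1, Mul(Rational(1, 74), c)) (Function('D')(c) = Add(1, Mul(c, Rational(1, 74))) = Add(1, Mul(Rational(1, 74), c)))
Mul(-14666, Pow(Function('D')(Function('g')(3, -8)), -1)) = Mul(-14666, Pow(Add(1, Mul(Rational(1, 74), -8)), -1)) = Mul(-14666, Pow(Add(1, Rational(-4, 37)), -1)) = Mul(-14666, Pow(Rational(33, 37), -1)) = Mul(-14666, Rational(37, 33)) = Rational(-542642, 33)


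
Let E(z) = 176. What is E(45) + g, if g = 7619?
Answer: 7795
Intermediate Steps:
E(45) + g = 176 + 7619 = 7795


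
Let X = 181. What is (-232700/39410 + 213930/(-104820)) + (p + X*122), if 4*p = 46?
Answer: 152057430349/6884927 ≈ 22086.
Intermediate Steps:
p = 23/2 (p = (¼)*46 = 23/2 ≈ 11.500)
(-232700/39410 + 213930/(-104820)) + (p + X*122) = (-232700/39410 + 213930/(-104820)) + (23/2 + 181*122) = (-232700*1/39410 + 213930*(-1/104820)) + (23/2 + 22082) = (-23270/3941 - 7131/3494) + 44187/2 = -109408651/13769854 + 44187/2 = 152057430349/6884927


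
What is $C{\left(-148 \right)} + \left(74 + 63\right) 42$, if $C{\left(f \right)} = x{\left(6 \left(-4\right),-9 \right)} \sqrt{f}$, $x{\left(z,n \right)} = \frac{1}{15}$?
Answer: $5754 + \frac{2 i \sqrt{37}}{15} \approx 5754.0 + 0.81104 i$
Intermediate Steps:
$x{\left(z,n \right)} = \frac{1}{15}$
$C{\left(f \right)} = \frac{\sqrt{f}}{15}$
$C{\left(-148 \right)} + \left(74 + 63\right) 42 = \frac{\sqrt{-148}}{15} + \left(74 + 63\right) 42 = \frac{2 i \sqrt{37}}{15} + 137 \cdot 42 = \frac{2 i \sqrt{37}}{15} + 5754 = 5754 + \frac{2 i \sqrt{37}}{15}$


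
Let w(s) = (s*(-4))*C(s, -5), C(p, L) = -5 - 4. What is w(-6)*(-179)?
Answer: 38664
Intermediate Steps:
C(p, L) = -9
w(s) = 36*s (w(s) = (s*(-4))*(-9) = -4*s*(-9) = 36*s)
w(-6)*(-179) = (36*(-6))*(-179) = -216*(-179) = 38664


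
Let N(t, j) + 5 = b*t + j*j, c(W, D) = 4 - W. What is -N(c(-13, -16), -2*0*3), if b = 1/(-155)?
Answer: 792/155 ≈ 5.1097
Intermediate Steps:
b = -1/155 ≈ -0.0064516
N(t, j) = -5 + j² - t/155 (N(t, j) = -5 + (-t/155 + j*j) = -5 + (-t/155 + j²) = -5 + (j² - t/155) = -5 + j² - t/155)
-N(c(-13, -16), -2*0*3) = -(-5 + (-2*0*3)² - (4 - 1*(-13))/155) = -(-5 + (0*3)² - (4 + 13)/155) = -(-5 + 0² - 1/155*17) = -(-5 + 0 - 17/155) = -1*(-792/155) = 792/155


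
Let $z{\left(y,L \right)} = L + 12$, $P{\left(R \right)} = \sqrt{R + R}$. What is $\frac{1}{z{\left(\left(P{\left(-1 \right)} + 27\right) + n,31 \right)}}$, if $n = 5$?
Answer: $\frac{1}{43} \approx 0.023256$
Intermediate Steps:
$P{\left(R \right)} = \sqrt{2} \sqrt{R}$ ($P{\left(R \right)} = \sqrt{2 R} = \sqrt{2} \sqrt{R}$)
$z{\left(y,L \right)} = 12 + L$
$\frac{1}{z{\left(\left(P{\left(-1 \right)} + 27\right) + n,31 \right)}} = \frac{1}{12 + 31} = \frac{1}{43}$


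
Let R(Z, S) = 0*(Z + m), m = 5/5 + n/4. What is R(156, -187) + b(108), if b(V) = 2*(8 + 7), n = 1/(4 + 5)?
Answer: 30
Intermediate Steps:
n = ⅑ (n = 1/9 = ⅑ ≈ 0.11111)
m = 37/36 (m = 5/5 + (⅑)/4 = 5*(⅕) + (⅑)*(¼) = 1 + 1/36 = 37/36 ≈ 1.0278)
R(Z, S) = 0 (R(Z, S) = 0*(Z + 37/36) = 0*(37/36 + Z) = 0)
b(V) = 30 (b(V) = 2*15 = 30)
R(156, -187) + b(108) = 0 + 30 = 30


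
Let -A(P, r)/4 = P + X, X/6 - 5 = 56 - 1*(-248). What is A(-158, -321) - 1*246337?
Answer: -253121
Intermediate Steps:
X = 1854 (X = 30 + 6*(56 - 1*(-248)) = 30 + 6*(56 + 248) = 30 + 6*304 = 30 + 1824 = 1854)
A(P, r) = -7416 - 4*P (A(P, r) = -4*(P + 1854) = -4*(1854 + P) = -7416 - 4*P)
A(-158, -321) - 1*246337 = (-7416 - 4*(-158)) - 1*246337 = (-7416 + 632) - 246337 = -6784 - 246337 = -253121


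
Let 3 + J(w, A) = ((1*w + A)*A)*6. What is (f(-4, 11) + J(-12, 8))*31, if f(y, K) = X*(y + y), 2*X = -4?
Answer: -5549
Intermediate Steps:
X = -2 (X = (½)*(-4) = -2)
f(y, K) = -4*y (f(y, K) = -2*(y + y) = -4*y)
J(w, A) = -3 + 6*A*(A + w) (J(w, A) = -3 + ((1*w + A)*A)*6 = -3 + ((w + A)*A)*6 = -3 + ((A + w)*A)*6 = -3 + (A*(A + w))*6 = -3 + 6*A*(A + w))
(f(-4, 11) + J(-12, 8))*31 = (-4*(-4) + (-3 + 6*8² + 6*8*(-12)))*31 = (16 + (-3 + 6*64 - 576))*31 = (16 + (-3 + 384 - 576))*31 = (16 - 195)*31 = -179*31 = -5549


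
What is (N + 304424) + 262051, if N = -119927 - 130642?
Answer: 315906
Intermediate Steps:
N = -250569
(N + 304424) + 262051 = (-250569 + 304424) + 262051 = 53855 + 262051 = 315906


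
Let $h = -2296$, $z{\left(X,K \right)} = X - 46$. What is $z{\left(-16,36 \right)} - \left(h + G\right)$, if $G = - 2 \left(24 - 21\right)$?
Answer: $2240$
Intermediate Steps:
$z{\left(X,K \right)} = -46 + X$
$G = -6$ ($G = \left(-2\right) 3 = -6$)
$z{\left(-16,36 \right)} - \left(h + G\right) = \left(-46 - 16\right) - \left(-2296 - 6\right) = -62 - -2302 = -62 + 2302 = 2240$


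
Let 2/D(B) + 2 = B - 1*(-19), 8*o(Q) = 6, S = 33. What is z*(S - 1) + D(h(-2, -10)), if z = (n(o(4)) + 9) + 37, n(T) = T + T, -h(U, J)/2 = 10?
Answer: 4558/3 ≈ 1519.3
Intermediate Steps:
o(Q) = 3/4 (o(Q) = (1/8)*6 = 3/4)
h(U, J) = -20 (h(U, J) = -2*10 = -20)
n(T) = 2*T
D(B) = 2/(17 + B) (D(B) = 2/(-2 + (B - 1*(-19))) = 2/(-2 + (B + 19)) = 2/(-2 + (19 + B)) = 2/(17 + B))
z = 95/2 (z = (2*(3/4) + 9) + 37 = (3/2 + 9) + 37 = 21/2 + 37 = 95/2 ≈ 47.500)
z*(S - 1) + D(h(-2, -10)) = 95*(33 - 1)/2 + 2/(17 - 20) = (95/2)*32 + 2/(-3) = 1520 + 2*(-1/3) = 1520 - 2/3 = 4558/3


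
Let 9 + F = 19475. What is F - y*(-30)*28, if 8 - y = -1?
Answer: 27026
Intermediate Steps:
y = 9 (y = 8 - 1*(-1) = 8 + 1 = 9)
F = 19466 (F = -9 + 19475 = 19466)
F - y*(-30)*28 = 19466 - 9*(-30)*28 = 19466 - (-270)*28 = 19466 - 1*(-7560) = 19466 + 7560 = 27026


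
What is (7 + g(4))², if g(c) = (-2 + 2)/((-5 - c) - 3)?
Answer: 49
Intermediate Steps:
g(c) = 0 (g(c) = 0/(-8 - c) = 0)
(7 + g(4))² = (7 + 0)² = 7² = 49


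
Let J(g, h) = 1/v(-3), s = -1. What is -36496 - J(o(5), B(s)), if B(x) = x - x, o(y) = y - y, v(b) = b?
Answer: -109487/3 ≈ -36496.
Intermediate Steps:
o(y) = 0
B(x) = 0
J(g, h) = -⅓ (J(g, h) = 1/(-3) = -⅓)
-36496 - J(o(5), B(s)) = -36496 - 1*(-⅓) = -36496 + ⅓ = -109487/3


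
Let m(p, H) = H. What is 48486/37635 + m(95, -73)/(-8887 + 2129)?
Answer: 110138581/84779110 ≈ 1.2991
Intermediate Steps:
48486/37635 + m(95, -73)/(-8887 + 2129) = 48486/37635 - 73/(-8887 + 2129) = 48486*(1/37635) - 73/(-6758) = 16162/12545 - 73*(-1/6758) = 16162/12545 + 73/6758 = 110138581/84779110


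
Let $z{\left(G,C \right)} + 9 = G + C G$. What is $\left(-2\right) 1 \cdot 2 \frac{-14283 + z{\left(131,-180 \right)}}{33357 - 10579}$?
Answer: $\frac{75482}{11389} \approx 6.6276$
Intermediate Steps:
$z{\left(G,C \right)} = -9 + G + C G$ ($z{\left(G,C \right)} = -9 + \left(G + C G\right) = -9 + G + C G$)
$\left(-2\right) 1 \cdot 2 \frac{-14283 + z{\left(131,-180 \right)}}{33357 - 10579} = \left(-2\right) 1 \cdot 2 \frac{-14283 - 23458}{33357 - 10579} = \left(-2\right) 2 \frac{-14283 - 23458}{22778} = - 4 \left(-14283 - 23458\right) \frac{1}{22778} = - 4 \left(\left(-37741\right) \frac{1}{22778}\right) = \left(-4\right) \left(- \frac{37741}{22778}\right) = \frac{75482}{11389}$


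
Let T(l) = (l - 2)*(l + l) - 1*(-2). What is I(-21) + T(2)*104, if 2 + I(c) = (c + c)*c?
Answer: 1088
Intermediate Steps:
T(l) = 2 + 2*l*(-2 + l) (T(l) = (-2 + l)*(2*l) + 2 = 2*l*(-2 + l) + 2 = 2 + 2*l*(-2 + l))
I(c) = -2 + 2*c**2 (I(c) = -2 + (c + c)*c = -2 + (2*c)*c = -2 + 2*c**2)
I(-21) + T(2)*104 = (-2 + 2*(-21)**2) + (2 - 4*2 + 2*2**2)*104 = (-2 + 2*441) + (2 - 8 + 2*4)*104 = (-2 + 882) + (2 - 8 + 8)*104 = 880 + 2*104 = 880 + 208 = 1088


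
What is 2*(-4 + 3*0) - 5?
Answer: -13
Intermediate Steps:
2*(-4 + 3*0) - 5 = 2*(-4 + 0) - 5 = 2*(-4) - 5 = -8 - 5 = -13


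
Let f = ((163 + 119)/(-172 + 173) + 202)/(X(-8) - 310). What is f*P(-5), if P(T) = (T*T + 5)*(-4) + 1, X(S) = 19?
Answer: 57596/291 ≈ 197.92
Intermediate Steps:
P(T) = -19 - 4*T² (P(T) = (T² + 5)*(-4) + 1 = (5 + T²)*(-4) + 1 = (-20 - 4*T²) + 1 = -19 - 4*T²)
f = -484/291 (f = ((163 + 119)/(-172 + 173) + 202)/(19 - 310) = (282/1 + 202)/(-291) = (282*1 + 202)*(-1/291) = (282 + 202)*(-1/291) = 484*(-1/291) = -484/291 ≈ -1.6632)
f*P(-5) = -484*(-19 - 4*(-5)²)/291 = -484*(-19 - 4*25)/291 = -484*(-19 - 100)/291 = -484/291*(-119) = 57596/291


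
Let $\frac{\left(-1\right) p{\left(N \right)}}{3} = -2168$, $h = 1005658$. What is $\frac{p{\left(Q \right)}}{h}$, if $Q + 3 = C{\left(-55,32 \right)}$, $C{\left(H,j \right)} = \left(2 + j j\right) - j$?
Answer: $\frac{3252}{502829} \approx 0.0064674$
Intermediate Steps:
$C{\left(H,j \right)} = 2 + j^{2} - j$ ($C{\left(H,j \right)} = \left(2 + j^{2}\right) - j = 2 + j^{2} - j$)
$Q = 991$ ($Q = -3 + \left(2 + 32^{2} - 32\right) = -3 + \left(2 + 1024 - 32\right) = -3 + 994 = 991$)
$p{\left(N \right)} = 6504$ ($p{\left(N \right)} = \left(-3\right) \left(-2168\right) = 6504$)
$\frac{p{\left(Q \right)}}{h} = \frac{6504}{1005658} = 6504 \cdot \frac{1}{1005658} = \frac{3252}{502829}$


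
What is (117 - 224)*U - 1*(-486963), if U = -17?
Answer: 488782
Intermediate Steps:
(117 - 224)*U - 1*(-486963) = (117 - 224)*(-17) - 1*(-486963) = -107*(-17) + 486963 = 1819 + 486963 = 488782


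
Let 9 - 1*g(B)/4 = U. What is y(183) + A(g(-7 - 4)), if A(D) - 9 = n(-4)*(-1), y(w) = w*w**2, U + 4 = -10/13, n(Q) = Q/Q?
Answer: 6128495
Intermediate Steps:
n(Q) = 1
U = -62/13 (U = -4 - 10/13 = -62/13 ≈ -4.7692)
g(B) = 716/13 (g(B) = 36 - 4*(-62/13) = 36 + 248/13 = 716/13)
y(w) = w**3
A(D) = 8 (A(D) = 9 + 1*(-1) = 9 - 1 = 8)
y(183) + A(g(-7 - 4)) = 183**3 + 8 = 6128487 + 8 = 6128495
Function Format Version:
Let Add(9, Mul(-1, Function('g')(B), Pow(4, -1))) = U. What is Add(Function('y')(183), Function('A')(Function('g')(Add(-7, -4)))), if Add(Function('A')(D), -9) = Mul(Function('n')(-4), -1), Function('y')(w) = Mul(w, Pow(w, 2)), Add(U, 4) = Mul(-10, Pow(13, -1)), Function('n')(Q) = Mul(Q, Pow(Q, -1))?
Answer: 6128495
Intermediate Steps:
Function('n')(Q) = 1
U = Rational(-62, 13) (U = Add(-4, Mul(-10, Pow(13, -1))) = Add(-4, Mul(-10, Rational(1, 13))) = Add(-4, Rational(-10, 13)) = Rational(-62, 13) ≈ -4.7692)
Function('g')(B) = Rational(716, 13) (Function('g')(B) = Add(36, Mul(-4, Rational(-62, 13))) = Add(36, Rational(248, 13)) = Rational(716, 13))
Function('y')(w) = Pow(w, 3)
Function('A')(D) = 8 (Function('A')(D) = Add(9, Mul(1, -1)) = Add(9, -1) = 8)
Add(Function('y')(183), Function('A')(Function('g')(Add(-7, -4)))) = Add(Pow(183, 3), 8) = Add(6128487, 8) = 6128495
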